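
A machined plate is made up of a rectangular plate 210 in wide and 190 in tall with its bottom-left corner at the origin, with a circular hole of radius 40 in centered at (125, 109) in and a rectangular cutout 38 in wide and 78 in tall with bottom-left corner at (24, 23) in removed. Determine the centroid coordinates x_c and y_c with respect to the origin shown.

plate: A = 210 × 190 = 39900.00, centroid at (105.00, 95.00).
hole 1: A = −π·40² = -5026.55, centroid at (125.00, 109.00).
hole 2: A = −(38 × 78) = -2964.00, centroid at (43.00, 62.00).
ΣA = 31909.45 in², ΣAx_c = 3433729.47 in³, ΣAy_c = 3058838.24 in³.
x_c = 3433729.47/31909.45 = 107.61 in; y_c = 3058838.24/31909.45 = 95.86 in.

x_c = 107.61 in, y_c = 95.86 in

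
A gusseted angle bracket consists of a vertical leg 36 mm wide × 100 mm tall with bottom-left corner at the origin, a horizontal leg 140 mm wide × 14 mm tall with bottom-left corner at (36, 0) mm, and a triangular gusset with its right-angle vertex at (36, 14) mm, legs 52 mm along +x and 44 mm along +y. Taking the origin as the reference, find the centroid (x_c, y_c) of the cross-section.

x_c = 49.76 mm, y_c = 33.79 mm

Part | A | x̄ᵢ | ȳᵢ | A·x̄ᵢ | A·ȳᵢ
vertical leg | 3600.00 | 18.00 | 50.00 | 64800.00 | 180000.00
horizontal leg | 1960.00 | 106.00 | 7.00 | 207760.00 | 13720.00
gusset | 1144.00 | 53.33 | 28.67 | 61013.33 | 32794.67
Σ | 6704.00 |  |  | 333573.33 | 226514.67
x_c = 333573.33 / 6704.00 = 49.76 mm
y_c = 226514.67 / 6704.00 = 33.79 mm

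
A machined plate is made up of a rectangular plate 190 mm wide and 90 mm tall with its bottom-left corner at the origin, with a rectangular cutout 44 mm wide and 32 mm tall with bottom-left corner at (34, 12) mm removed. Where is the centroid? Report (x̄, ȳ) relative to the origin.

x̄ = 98.50 mm, ȳ = 46.53 mm

Part | A | x̄ᵢ | ȳᵢ | A·x̄ᵢ | A·ȳᵢ
plate | 17100.00 | 95.00 | 45.00 | 1624500.00 | 769500.00
hole | -1408.00 | 56.00 | 28.00 | -78848.00 | -39424.00
Σ | 15692.00 |  |  | 1545652.00 | 730076.00
x̄ = 1545652.00 / 15692.00 = 98.50 mm
ȳ = 730076.00 / 15692.00 = 46.53 mm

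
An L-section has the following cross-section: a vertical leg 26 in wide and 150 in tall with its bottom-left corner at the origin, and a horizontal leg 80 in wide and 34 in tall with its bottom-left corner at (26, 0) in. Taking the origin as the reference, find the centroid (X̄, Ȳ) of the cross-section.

Part | A | x̄ᵢ | ȳᵢ | A·x̄ᵢ | A·ȳᵢ
vertical leg | 3900.00 | 13.00 | 75.00 | 50700.00 | 292500.00
horizontal leg | 2720.00 | 66.00 | 17.00 | 179520.00 | 46240.00
Σ | 6620.00 |  |  | 230220.00 | 338740.00
X̄ = 230220.00 / 6620.00 = 34.78 in
Ȳ = 338740.00 / 6620.00 = 51.17 in

X̄ = 34.78 in, Ȳ = 51.17 in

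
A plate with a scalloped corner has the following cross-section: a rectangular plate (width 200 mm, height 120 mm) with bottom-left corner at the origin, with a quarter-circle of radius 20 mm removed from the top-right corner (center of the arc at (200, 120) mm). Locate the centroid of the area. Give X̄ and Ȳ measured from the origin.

X̄ = 98.79 mm, Ȳ = 59.32 mm

plate: A = 200 × 120 = 24000.00, centroid at (100.00, 60.00).
removed quarter-circle: A = −¼π·20² = -314.16, centroid at (191.51, 111.51).
ΣA = 23685.84 mm², ΣAX̄ = 2339834.81 mm³, ΣAȲ = 1404967.55 mm³.
X̄ = 2339834.81/23685.84 = 98.79 mm; Ȳ = 1404967.55/23685.84 = 59.32 mm.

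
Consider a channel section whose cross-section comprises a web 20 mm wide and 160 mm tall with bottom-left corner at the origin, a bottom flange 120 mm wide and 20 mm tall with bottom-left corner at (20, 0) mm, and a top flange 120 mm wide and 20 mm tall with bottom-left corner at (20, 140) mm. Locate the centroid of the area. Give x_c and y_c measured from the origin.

web: A = 20 × 160 = 3200.00, centroid at (10.00, 80.00).
bottom flange: A = 120 × 20 = 2400.00, centroid at (80.00, 10.00).
top flange: A = 120 × 20 = 2400.00, centroid at (80.00, 150.00).
ΣA = 8000.00 mm²
ΣAx_c = (3200.00)(10.00) + (2400.00)(80.00) + (2400.00)(80.00) = 416000.00 mm³
ΣAy_c = (3200.00)(80.00) + (2400.00)(10.00) + (2400.00)(150.00) = 640000.00 mm³
x_c = 416000.00 / 8000.00 = 52.00 mm
y_c = 640000.00 / 8000.00 = 80.00 mm

x_c = 52.00 mm, y_c = 80.00 mm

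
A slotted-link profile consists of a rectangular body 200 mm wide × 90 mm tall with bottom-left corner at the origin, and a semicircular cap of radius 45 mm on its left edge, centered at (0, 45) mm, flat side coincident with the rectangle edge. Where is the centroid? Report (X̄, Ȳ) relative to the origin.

Part | A | x̄ᵢ | ȳᵢ | A·x̄ᵢ | A·ȳᵢ
rectangular body | 18000.00 | 100.00 | 45.00 | 1800000.00 | 810000.00
semicircular end | 3180.86 | -19.10 | 45.00 | -60750.00 | 143138.82
Σ | 21180.86 |  |  | 1739250.00 | 953138.82
X̄ = 1739250.00 / 21180.86 = 82.11 mm
Ȳ = 953138.82 / 21180.86 = 45.00 mm

X̄ = 82.11 mm, Ȳ = 45.00 mm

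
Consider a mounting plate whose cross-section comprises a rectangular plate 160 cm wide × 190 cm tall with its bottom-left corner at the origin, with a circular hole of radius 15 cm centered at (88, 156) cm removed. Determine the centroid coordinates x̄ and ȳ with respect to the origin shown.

plate: A = 160 × 190 = 30400.00, centroid at (80.00, 95.00).
hole: A = −π·15² = -706.86, centroid at (88.00, 156.00).
ΣA = 29693.14 cm²
ΣAx̄ = (30400.00)(80.00) + (-706.86)(88.00) = 2369796.47 cm³
ΣAȳ = (30400.00)(95.00) + (-706.86)(156.00) = 2777730.10 cm³
x̄ = 2369796.47 / 29693.14 = 79.81 cm
ȳ = 2777730.10 / 29693.14 = 93.55 cm

x̄ = 79.81 cm, ȳ = 93.55 cm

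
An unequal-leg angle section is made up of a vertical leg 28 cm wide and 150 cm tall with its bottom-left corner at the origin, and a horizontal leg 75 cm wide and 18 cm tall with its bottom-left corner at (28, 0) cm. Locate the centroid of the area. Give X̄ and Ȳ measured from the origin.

X̄ = 26.53 cm, Ȳ = 58.95 cm

Part | A | x̄ᵢ | ȳᵢ | A·x̄ᵢ | A·ȳᵢ
vertical leg | 4200.00 | 14.00 | 75.00 | 58800.00 | 315000.00
horizontal leg | 1350.00 | 65.50 | 9.00 | 88425.00 | 12150.00
Σ | 5550.00 |  |  | 147225.00 | 327150.00
X̄ = 147225.00 / 5550.00 = 26.53 cm
Ȳ = 327150.00 / 5550.00 = 58.95 cm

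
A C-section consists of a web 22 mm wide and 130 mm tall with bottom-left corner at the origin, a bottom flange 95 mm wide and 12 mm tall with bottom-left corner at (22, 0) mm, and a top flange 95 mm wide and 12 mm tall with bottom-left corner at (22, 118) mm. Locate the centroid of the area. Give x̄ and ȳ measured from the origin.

web: A = 22 × 130 = 2860.00, centroid at (11.00, 65.00).
bottom flange: A = 95 × 12 = 1140.00, centroid at (69.50, 6.00).
top flange: A = 95 × 12 = 1140.00, centroid at (69.50, 124.00).
ΣA = 5140.00 mm², ΣAx̄ = 189920.00 mm³, ΣAȳ = 334100.00 mm³.
x̄ = 189920.00/5140.00 = 36.95 mm; ȳ = 334100.00/5140.00 = 65.00 mm.

x̄ = 36.95 mm, ȳ = 65.00 mm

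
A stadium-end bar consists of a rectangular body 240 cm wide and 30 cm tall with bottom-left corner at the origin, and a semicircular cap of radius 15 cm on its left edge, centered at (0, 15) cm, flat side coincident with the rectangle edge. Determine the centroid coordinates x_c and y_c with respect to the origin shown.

x_c = 114.09 cm, y_c = 15.00 cm

rectangular body: A = 240 × 30 = 7200.00, centroid at (120.00, 15.00).
semicircular end: A = ½π·15² = 353.43, centroid at (-6.37, 15.00).
ΣA = 7553.43 cm²
ΣAx_c = (7200.00)(120.00) + (353.43)(-6.37) = 861750.00 cm³
ΣAy_c = (7200.00)(15.00) + (353.43)(15.00) = 113301.44 cm³
x_c = 861750.00 / 7553.43 = 114.09 cm
y_c = 113301.44 / 7553.43 = 15.00 cm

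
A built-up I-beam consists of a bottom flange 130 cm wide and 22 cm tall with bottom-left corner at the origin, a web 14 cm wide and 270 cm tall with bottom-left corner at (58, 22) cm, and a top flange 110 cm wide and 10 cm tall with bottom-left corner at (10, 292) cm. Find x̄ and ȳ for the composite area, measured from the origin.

bottom flange: A = 130 × 22 = 2860.00, centroid at (65.00, 11.00).
web: A = 14 × 270 = 3780.00, centroid at (65.00, 157.00).
top flange: A = 110 × 10 = 1100.00, centroid at (65.00, 297.00).
ΣA = 7740.00 cm², ΣAx̄ = 503100.00 cm³, ΣAȳ = 951620.00 cm³.
x̄ = 503100.00/7740.00 = 65.00 cm; ȳ = 951620.00/7740.00 = 122.95 cm.

x̄ = 65.00 cm, ȳ = 122.95 cm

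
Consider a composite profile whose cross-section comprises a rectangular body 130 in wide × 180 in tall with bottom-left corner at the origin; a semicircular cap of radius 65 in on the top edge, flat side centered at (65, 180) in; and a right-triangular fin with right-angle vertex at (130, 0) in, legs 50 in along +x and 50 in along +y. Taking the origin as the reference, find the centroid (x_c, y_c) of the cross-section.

rectangular body: A = 130 × 180 = 23400.00, centroid at (65.00, 90.00).
semicircular top: A = ½π·65² = 6636.61, centroid at (65.00, 207.59).
triangular fin: A = ½·50·50 = 1250.00, centroid at (146.67, 16.67).
ΣA = 31286.61 in², ΣAx_c = 2135713.27 in³, ΣAy_c = 3504507.27 in³.
x_c = 2135713.27/31286.61 = 68.26 in; y_c = 3504507.27/31286.61 = 112.01 in.

x_c = 68.26 in, y_c = 112.01 in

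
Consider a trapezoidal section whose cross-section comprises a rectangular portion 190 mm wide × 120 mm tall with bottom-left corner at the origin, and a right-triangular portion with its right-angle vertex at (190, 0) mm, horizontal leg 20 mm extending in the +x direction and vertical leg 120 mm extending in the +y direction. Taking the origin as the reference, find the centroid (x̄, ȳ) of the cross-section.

rectangular portion: A = 190 × 120 = 22800.00, centroid at (95.00, 60.00).
triangular portion: A = ½·20·120 = 1200.00, centroid at (196.67, 40.00).
ΣA = 24000.00 mm²
ΣAx̄ = (22800.00)(95.00) + (1200.00)(196.67) = 2402000.00 mm³
ΣAȳ = (22800.00)(60.00) + (1200.00)(40.00) = 1416000.00 mm³
x̄ = 2402000.00 / 24000.00 = 100.08 mm
ȳ = 1416000.00 / 24000.00 = 59.00 mm

x̄ = 100.08 mm, ȳ = 59.00 mm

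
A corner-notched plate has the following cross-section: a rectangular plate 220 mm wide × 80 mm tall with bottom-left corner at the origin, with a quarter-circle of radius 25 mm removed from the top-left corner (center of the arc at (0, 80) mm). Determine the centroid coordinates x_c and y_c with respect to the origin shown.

plate: A = 220 × 80 = 17600.00, centroid at (110.00, 40.00).
removed quarter-circle: A = −¼π·25² = -490.87, centroid at (10.61, 69.39).
ΣA = 17109.13 mm²
ΣAx_c = (17600.00)(110.00) + (-490.87)(10.61) = 1930791.67 mm³
ΣAy_c = (17600.00)(40.00) + (-490.87)(69.39) = 669938.43 mm³
x_c = 1930791.67 / 17109.13 = 112.85 mm
y_c = 669938.43 / 17109.13 = 39.16 mm

x_c = 112.85 mm, y_c = 39.16 mm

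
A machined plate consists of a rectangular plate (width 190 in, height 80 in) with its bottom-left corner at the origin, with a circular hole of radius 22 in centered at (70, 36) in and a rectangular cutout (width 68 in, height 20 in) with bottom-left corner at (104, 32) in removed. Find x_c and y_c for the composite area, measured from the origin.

Part | A | x̄ᵢ | ȳᵢ | A·x̄ᵢ | A·ȳᵢ
plate | 15200.00 | 95.00 | 40.00 | 1444000.00 | 608000.00
hole 1 | -1520.53 | 70.00 | 36.00 | -106437.16 | -54739.11
hole 2 | -1360.00 | 138.00 | 42.00 | -187680.00 | -57120.00
Σ | 12319.47 |  |  | 1149882.84 | 496140.89
x_c = 1149882.84 / 12319.47 = 93.34 in
y_c = 496140.89 / 12319.47 = 40.27 in

x_c = 93.34 in, y_c = 40.27 in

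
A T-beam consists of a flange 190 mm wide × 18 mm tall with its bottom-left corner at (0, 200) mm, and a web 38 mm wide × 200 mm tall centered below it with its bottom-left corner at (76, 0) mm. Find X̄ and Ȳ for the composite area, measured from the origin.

web: A = 38 × 200 = 7600.00, centroid at (95.00, 100.00).
flange: A = 190 × 18 = 3420.00, centroid at (95.00, 209.00).
ΣA = 11020.00 mm², ΣAX̄ = 1046900.00 mm³, ΣAȲ = 1474780.00 mm³.
X̄ = 1046900.00/11020.00 = 95.00 mm; Ȳ = 1474780.00/11020.00 = 133.83 mm.

X̄ = 95.00 mm, Ȳ = 133.83 mm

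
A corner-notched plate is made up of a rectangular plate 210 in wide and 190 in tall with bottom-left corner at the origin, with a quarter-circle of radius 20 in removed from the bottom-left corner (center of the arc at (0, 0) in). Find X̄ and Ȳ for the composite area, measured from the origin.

plate: A = 210 × 190 = 39900.00, centroid at (105.00, 95.00).
removed quarter-circle: A = −¼π·20² = -314.16, centroid at (8.49, 8.49).
ΣA = 39585.84 in²
ΣAX̄ = (39900.00)(105.00) + (-314.16)(8.49) = 4186833.33 in³
ΣAȲ = (39900.00)(95.00) + (-314.16)(8.49) = 3787833.33 in³
X̄ = 4186833.33 / 39585.84 = 105.77 in
Ȳ = 3787833.33 / 39585.84 = 95.69 in

X̄ = 105.77 in, Ȳ = 95.69 in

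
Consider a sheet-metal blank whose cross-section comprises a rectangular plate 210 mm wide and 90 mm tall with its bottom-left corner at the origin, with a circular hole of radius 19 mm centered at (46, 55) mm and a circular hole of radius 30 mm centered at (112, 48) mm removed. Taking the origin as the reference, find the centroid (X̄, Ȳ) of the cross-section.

X̄ = 108.15 mm, Ȳ = 43.67 mm

plate: A = 210 × 90 = 18900.00, centroid at (105.00, 45.00).
hole 1: A = −π·19² = -1134.11, centroid at (46.00, 55.00).
hole 2: A = −π·30² = -2827.43, centroid at (112.00, 48.00).
ΣA = 14938.45 mm², ΣAX̄ = 1615658.17 mm³, ΣAȲ = 652406.88 mm³.
X̄ = 1615658.17/14938.45 = 108.15 mm; Ȳ = 652406.88/14938.45 = 43.67 mm.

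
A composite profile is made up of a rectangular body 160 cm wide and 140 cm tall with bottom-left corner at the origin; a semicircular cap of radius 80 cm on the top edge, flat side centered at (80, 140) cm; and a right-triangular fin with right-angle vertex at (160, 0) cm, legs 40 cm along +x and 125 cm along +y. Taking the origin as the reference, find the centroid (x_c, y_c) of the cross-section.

x_c = 86.68 cm, y_c = 97.87 cm

Part | A | x̄ᵢ | ȳᵢ | A·x̄ᵢ | A·ȳᵢ
rectangular body | 22400.00 | 80.00 | 70.00 | 1792000.00 | 1568000.00
semicircular top | 10053.10 | 80.00 | 173.95 | 804247.72 | 1748766.84
triangular fin | 2500.00 | 173.33 | 41.67 | 433333.33 | 104166.67
Σ | 34953.10 |  |  | 3029581.05 | 3420933.51
x_c = 3029581.05 / 34953.10 = 86.68 cm
y_c = 3420933.51 / 34953.10 = 97.87 cm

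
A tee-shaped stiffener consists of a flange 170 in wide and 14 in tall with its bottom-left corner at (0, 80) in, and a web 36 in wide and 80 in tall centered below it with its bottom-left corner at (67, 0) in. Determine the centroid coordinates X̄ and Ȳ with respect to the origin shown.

X̄ = 85.00 in, Ȳ = 61.27 in

web: A = 36 × 80 = 2880.00, centroid at (85.00, 40.00).
flange: A = 170 × 14 = 2380.00, centroid at (85.00, 87.00).
ΣA = 5260.00 in², ΣAX̄ = 447100.00 in³, ΣAȲ = 322260.00 in³.
X̄ = 447100.00/5260.00 = 85.00 in; Ȳ = 322260.00/5260.00 = 61.27 in.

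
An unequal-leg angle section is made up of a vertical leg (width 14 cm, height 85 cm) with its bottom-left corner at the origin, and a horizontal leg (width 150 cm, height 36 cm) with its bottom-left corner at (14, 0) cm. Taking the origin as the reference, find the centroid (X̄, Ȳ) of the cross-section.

X̄ = 74.19 cm, Ȳ = 22.42 cm

Part | A | x̄ᵢ | ȳᵢ | A·x̄ᵢ | A·ȳᵢ
vertical leg | 1190.00 | 7.00 | 42.50 | 8330.00 | 50575.00
horizontal leg | 5400.00 | 89.00 | 18.00 | 480600.00 | 97200.00
Σ | 6590.00 |  |  | 488930.00 | 147775.00
X̄ = 488930.00 / 6590.00 = 74.19 cm
Ȳ = 147775.00 / 6590.00 = 22.42 cm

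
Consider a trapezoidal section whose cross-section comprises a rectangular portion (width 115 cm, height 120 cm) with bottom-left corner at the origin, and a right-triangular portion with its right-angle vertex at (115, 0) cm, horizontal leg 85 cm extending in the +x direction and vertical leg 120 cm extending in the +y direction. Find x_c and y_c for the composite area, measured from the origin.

rectangular portion: A = 115 × 120 = 13800.00, centroid at (57.50, 60.00).
triangular portion: A = ½·85·120 = 5100.00, centroid at (143.33, 40.00).
ΣA = 18900.00 cm², ΣAx_c = 1524500.00 cm³, ΣAy_c = 1032000.00 cm³.
x_c = 1524500.00/18900.00 = 80.66 cm; y_c = 1032000.00/18900.00 = 54.60 cm.

x_c = 80.66 cm, y_c = 54.60 cm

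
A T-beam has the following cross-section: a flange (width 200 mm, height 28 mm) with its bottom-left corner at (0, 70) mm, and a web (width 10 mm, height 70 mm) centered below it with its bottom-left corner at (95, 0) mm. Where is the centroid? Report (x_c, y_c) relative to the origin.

web: A = 10 × 70 = 700.00, centroid at (100.00, 35.00).
flange: A = 200 × 28 = 5600.00, centroid at (100.00, 84.00).
ΣA = 6300.00 mm²
ΣAx_c = (700.00)(100.00) + (5600.00)(100.00) = 630000.00 mm³
ΣAy_c = (700.00)(35.00) + (5600.00)(84.00) = 494900.00 mm³
x_c = 630000.00 / 6300.00 = 100.00 mm
y_c = 494900.00 / 6300.00 = 78.56 mm

x_c = 100.00 mm, y_c = 78.56 mm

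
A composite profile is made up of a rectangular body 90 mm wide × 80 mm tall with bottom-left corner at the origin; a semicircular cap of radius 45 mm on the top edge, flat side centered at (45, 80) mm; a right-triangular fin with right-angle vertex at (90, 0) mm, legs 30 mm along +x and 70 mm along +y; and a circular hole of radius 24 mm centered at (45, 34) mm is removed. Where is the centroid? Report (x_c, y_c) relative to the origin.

x_c = 51.00 mm, y_c = 58.85 mm

rectangular body: A = 90 × 80 = 7200.00, centroid at (45.00, 40.00).
semicircular top: A = ½π·45² = 3180.86, centroid at (45.00, 99.10).
triangular fin: A = ½·30·70 = 1050.00, centroid at (100.00, 23.33).
hole: A = −π·24² = -1809.56, centroid at (45.00, 34.00).
ΣA = 9621.31 mm², ΣAx_c = 490708.73 mm³, ΣAy_c = 566194.05 mm³.
x_c = 490708.73/9621.31 = 51.00 mm; y_c = 566194.05/9621.31 = 58.85 mm.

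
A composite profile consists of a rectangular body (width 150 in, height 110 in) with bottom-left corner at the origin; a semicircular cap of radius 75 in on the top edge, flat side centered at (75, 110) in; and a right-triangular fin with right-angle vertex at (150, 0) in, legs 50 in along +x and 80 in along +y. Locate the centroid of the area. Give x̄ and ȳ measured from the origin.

rectangular body: A = 150 × 110 = 16500.00, centroid at (75.00, 55.00).
semicircular top: A = ½π·75² = 8835.73, centroid at (75.00, 141.83).
triangular fin: A = ½·50·80 = 2000.00, centroid at (166.67, 26.67).
ΣA = 27335.73 in², ΣAx̄ = 2233513.03 in³, ΣAȳ = 2214013.56 in³.
x̄ = 2233513.03/27335.73 = 81.71 in; ȳ = 2214013.56/27335.73 = 80.99 in.

x̄ = 81.71 in, ȳ = 80.99 in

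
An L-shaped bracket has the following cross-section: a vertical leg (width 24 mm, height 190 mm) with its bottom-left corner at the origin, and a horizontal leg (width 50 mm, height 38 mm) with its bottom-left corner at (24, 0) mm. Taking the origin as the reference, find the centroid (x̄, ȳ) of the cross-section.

x̄ = 22.88 mm, ȳ = 72.65 mm

vertical leg: A = 24 × 190 = 4560.00, centroid at (12.00, 95.00).
horizontal leg: A = 50 × 38 = 1900.00, centroid at (49.00, 19.00).
ΣA = 6460.00 mm²
ΣAx̄ = (4560.00)(12.00) + (1900.00)(49.00) = 147820.00 mm³
ΣAȳ = (4560.00)(95.00) + (1900.00)(19.00) = 469300.00 mm³
x̄ = 147820.00 / 6460.00 = 22.88 mm
ȳ = 469300.00 / 6460.00 = 72.65 mm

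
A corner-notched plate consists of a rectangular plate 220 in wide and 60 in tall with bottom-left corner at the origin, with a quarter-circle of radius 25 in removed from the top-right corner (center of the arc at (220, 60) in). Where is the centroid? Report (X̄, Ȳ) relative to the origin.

plate: A = 220 × 60 = 13200.00, centroid at (110.00, 30.00).
removed quarter-circle: A = −¼π·25² = -490.87, centroid at (209.39, 49.39).
ΣA = 12709.13 in², ΣAX̄ = 1349216.09 in³, ΣAȲ = 371755.90 in³.
X̄ = 1349216.09/12709.13 = 106.16 in; Ȳ = 371755.90/12709.13 = 29.25 in.

X̄ = 106.16 in, Ȳ = 29.25 in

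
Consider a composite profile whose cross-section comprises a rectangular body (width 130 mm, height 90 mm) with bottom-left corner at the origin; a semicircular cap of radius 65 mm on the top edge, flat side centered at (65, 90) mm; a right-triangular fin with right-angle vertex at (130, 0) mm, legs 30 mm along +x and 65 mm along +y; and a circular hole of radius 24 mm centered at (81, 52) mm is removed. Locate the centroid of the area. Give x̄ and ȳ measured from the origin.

rectangular body: A = 130 × 90 = 11700.00, centroid at (65.00, 45.00).
semicircular top: A = ½π·65² = 6636.61, centroid at (65.00, 117.59).
triangular fin: A = ½·30·65 = 975.00, centroid at (140.00, 21.67).
hole: A = −π·24² = -1809.56, centroid at (81.00, 52.00).
ΣA = 17502.06 mm², ΣAx̄ = 1181805.79 mm³, ΣAȳ = 1233906.65 mm³.
x̄ = 1181805.79/17502.06 = 67.52 mm; ȳ = 1233906.65/17502.06 = 70.50 mm.

x̄ = 67.52 mm, ȳ = 70.50 mm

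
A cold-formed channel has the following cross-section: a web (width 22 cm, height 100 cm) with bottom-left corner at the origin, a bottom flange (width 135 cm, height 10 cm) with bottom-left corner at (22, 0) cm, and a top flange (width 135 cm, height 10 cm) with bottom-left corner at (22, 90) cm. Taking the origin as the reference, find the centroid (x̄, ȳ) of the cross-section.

x̄ = 54.26 cm, ȳ = 50.00 cm

web: A = 22 × 100 = 2200.00, centroid at (11.00, 50.00).
bottom flange: A = 135 × 10 = 1350.00, centroid at (89.50, 5.00).
top flange: A = 135 × 10 = 1350.00, centroid at (89.50, 95.00).
ΣA = 4900.00 cm²
ΣAx̄ = (2200.00)(11.00) + (1350.00)(89.50) + (1350.00)(89.50) = 265850.00 cm³
ΣAȳ = (2200.00)(50.00) + (1350.00)(5.00) + (1350.00)(95.00) = 245000.00 cm³
x̄ = 265850.00 / 4900.00 = 54.26 cm
ȳ = 245000.00 / 4900.00 = 50.00 cm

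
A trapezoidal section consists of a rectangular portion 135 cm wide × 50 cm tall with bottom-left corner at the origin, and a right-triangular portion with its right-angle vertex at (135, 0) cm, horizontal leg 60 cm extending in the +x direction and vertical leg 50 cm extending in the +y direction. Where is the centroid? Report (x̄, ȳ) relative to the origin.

rectangular portion: A = 135 × 50 = 6750.00, centroid at (67.50, 25.00).
triangular portion: A = ½·60·50 = 1500.00, centroid at (155.00, 16.67).
ΣA = 8250.00 cm²
ΣAx̄ = (6750.00)(67.50) + (1500.00)(155.00) = 688125.00 cm³
ΣAȳ = (6750.00)(25.00) + (1500.00)(16.67) = 193750.00 cm³
x̄ = 688125.00 / 8250.00 = 83.41 cm
ȳ = 193750.00 / 8250.00 = 23.48 cm

x̄ = 83.41 cm, ȳ = 23.48 cm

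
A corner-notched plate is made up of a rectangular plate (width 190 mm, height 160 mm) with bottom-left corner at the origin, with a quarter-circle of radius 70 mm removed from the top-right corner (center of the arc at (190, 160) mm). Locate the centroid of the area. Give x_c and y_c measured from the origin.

x_c = 85.54 mm, y_c = 72.71 mm

Part | A | x̄ᵢ | ȳᵢ | A·x̄ᵢ | A·ȳᵢ
plate | 30400.00 | 95.00 | 80.00 | 2888000.00 | 2432000.00
removed quarter-circle | -3848.45 | 160.29 | 130.29 | -616872.36 | -501418.83
Σ | 26551.55 |  |  | 2271127.64 | 1930581.17
x_c = 2271127.64 / 26551.55 = 85.54 mm
y_c = 1930581.17 / 26551.55 = 72.71 mm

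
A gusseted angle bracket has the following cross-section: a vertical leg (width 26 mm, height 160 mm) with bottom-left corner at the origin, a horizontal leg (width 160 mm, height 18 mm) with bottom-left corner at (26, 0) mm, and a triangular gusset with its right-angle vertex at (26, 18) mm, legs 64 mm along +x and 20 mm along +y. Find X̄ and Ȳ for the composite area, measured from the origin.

vertical leg: A = 26 × 160 = 4160.00, centroid at (13.00, 80.00).
horizontal leg: A = 160 × 18 = 2880.00, centroid at (106.00, 9.00).
gusset: A = ½·64·20 = 640.00, centroid at (47.33, 24.67).
ΣA = 7680.00 mm²
ΣAX̄ = (4160.00)(13.00) + (2880.00)(106.00) + (640.00)(47.33) = 389653.33 mm³
ΣAȲ = (4160.00)(80.00) + (2880.00)(9.00) + (640.00)(24.67) = 374506.67 mm³
X̄ = 389653.33 / 7680.00 = 50.74 mm
Ȳ = 374506.67 / 7680.00 = 48.76 mm

X̄ = 50.74 mm, Ȳ = 48.76 mm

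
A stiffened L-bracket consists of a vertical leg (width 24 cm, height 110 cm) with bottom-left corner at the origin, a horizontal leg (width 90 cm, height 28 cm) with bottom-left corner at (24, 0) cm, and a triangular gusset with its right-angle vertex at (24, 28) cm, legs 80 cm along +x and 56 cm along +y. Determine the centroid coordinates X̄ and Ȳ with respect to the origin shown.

X̄ = 43.12 cm, Ȳ = 38.52 cm

vertical leg: A = 24 × 110 = 2640.00, centroid at (12.00, 55.00).
horizontal leg: A = 90 × 28 = 2520.00, centroid at (69.00, 14.00).
gusset: A = ½·80·56 = 2240.00, centroid at (50.67, 46.67).
ΣA = 7400.00 cm², ΣAX̄ = 319053.33 cm³, ΣAȲ = 285013.33 cm³.
X̄ = 319053.33/7400.00 = 43.12 cm; Ȳ = 285013.33/7400.00 = 38.52 cm.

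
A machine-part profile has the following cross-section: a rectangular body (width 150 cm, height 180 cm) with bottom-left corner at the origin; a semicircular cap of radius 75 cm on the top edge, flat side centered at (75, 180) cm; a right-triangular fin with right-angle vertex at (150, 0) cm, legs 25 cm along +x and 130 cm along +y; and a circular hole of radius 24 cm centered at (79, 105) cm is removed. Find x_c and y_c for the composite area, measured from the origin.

x_c = 78.60 cm, y_c = 117.31 cm

rectangular body: A = 150 × 180 = 27000.00, centroid at (75.00, 90.00).
semicircular top: A = ½π·75² = 8835.73, centroid at (75.00, 211.83).
triangular fin: A = ½·25·130 = 1625.00, centroid at (158.33, 43.33).
hole: A = −π·24² = -1809.56, centroid at (79.00, 105.00).
ΣA = 35651.17 cm²
ΣAx_c = (27000.00)(75.00) + (8835.73)(75.00) + (1625.00)(158.33) + (-1809.56)(79.00) = 2802016.33 cm³
ΣAy_c = (27000.00)(90.00) + (8835.73)(211.83) + (1625.00)(43.33) + (-1809.56)(105.00) = 4182094.42 cm³
x_c = 2802016.33 / 35651.17 = 78.60 cm
y_c = 4182094.42 / 35651.17 = 117.31 cm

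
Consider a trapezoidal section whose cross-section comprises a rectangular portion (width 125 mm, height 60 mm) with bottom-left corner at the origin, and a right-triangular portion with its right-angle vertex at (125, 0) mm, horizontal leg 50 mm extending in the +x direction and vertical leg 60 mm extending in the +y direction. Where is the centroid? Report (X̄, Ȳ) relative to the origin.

rectangular portion: A = 125 × 60 = 7500.00, centroid at (62.50, 30.00).
triangular portion: A = ½·50·60 = 1500.00, centroid at (141.67, 20.00).
ΣA = 9000.00 mm², ΣAX̄ = 681250.00 mm³, ΣAȲ = 255000.00 mm³.
X̄ = 681250.00/9000.00 = 75.69 mm; Ȳ = 255000.00/9000.00 = 28.33 mm.

X̄ = 75.69 mm, Ȳ = 28.33 mm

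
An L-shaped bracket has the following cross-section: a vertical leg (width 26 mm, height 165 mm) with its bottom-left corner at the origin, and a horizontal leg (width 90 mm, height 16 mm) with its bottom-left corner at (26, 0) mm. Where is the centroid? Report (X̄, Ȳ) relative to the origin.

X̄ = 27.58 mm, Ȳ = 63.78 mm

Part | A | x̄ᵢ | ȳᵢ | A·x̄ᵢ | A·ȳᵢ
vertical leg | 4290.00 | 13.00 | 82.50 | 55770.00 | 353925.00
horizontal leg | 1440.00 | 71.00 | 8.00 | 102240.00 | 11520.00
Σ | 5730.00 |  |  | 158010.00 | 365445.00
X̄ = 158010.00 / 5730.00 = 27.58 mm
Ȳ = 365445.00 / 5730.00 = 63.78 mm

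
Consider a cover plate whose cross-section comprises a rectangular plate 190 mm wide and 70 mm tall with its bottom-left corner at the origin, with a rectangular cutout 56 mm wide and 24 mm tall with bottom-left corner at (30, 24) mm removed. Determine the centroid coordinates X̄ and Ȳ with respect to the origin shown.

plate: A = 190 × 70 = 13300.00, centroid at (95.00, 35.00).
hole: A = −(56 × 24) = -1344.00, centroid at (58.00, 36.00).
ΣA = 11956.00 mm², ΣAX̄ = 1185548.00 mm³, ΣAȲ = 417116.00 mm³.
X̄ = 1185548.00/11956.00 = 99.16 mm; Ȳ = 417116.00/11956.00 = 34.89 mm.

X̄ = 99.16 mm, Ȳ = 34.89 mm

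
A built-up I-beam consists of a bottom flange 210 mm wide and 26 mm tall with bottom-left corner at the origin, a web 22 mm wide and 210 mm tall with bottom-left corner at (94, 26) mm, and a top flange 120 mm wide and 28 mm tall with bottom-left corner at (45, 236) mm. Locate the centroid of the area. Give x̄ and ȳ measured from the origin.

Part | A | x̄ᵢ | ȳᵢ | A·x̄ᵢ | A·ȳᵢ
bottom flange | 5460.00 | 105.00 | 13.00 | 573300.00 | 70980.00
web | 4620.00 | 105.00 | 131.00 | 485100.00 | 605220.00
top flange | 3360.00 | 105.00 | 250.00 | 352800.00 | 840000.00
Σ | 13440.00 |  |  | 1411200.00 | 1516200.00
x̄ = 1411200.00 / 13440.00 = 105.00 mm
ȳ = 1516200.00 / 13440.00 = 112.81 mm

x̄ = 105.00 mm, ȳ = 112.81 mm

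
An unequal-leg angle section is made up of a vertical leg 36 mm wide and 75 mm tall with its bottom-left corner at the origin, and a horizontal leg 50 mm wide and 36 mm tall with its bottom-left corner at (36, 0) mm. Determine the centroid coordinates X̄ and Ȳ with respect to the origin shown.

X̄ = 35.20 mm, Ȳ = 29.70 mm

Part | A | x̄ᵢ | ȳᵢ | A·x̄ᵢ | A·ȳᵢ
vertical leg | 2700.00 | 18.00 | 37.50 | 48600.00 | 101250.00
horizontal leg | 1800.00 | 61.00 | 18.00 | 109800.00 | 32400.00
Σ | 4500.00 |  |  | 158400.00 | 133650.00
X̄ = 158400.00 / 4500.00 = 35.20 mm
Ȳ = 133650.00 / 4500.00 = 29.70 mm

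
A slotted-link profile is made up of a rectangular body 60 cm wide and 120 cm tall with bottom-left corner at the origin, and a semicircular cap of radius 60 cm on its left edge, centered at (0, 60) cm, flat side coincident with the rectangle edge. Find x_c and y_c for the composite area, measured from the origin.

Part | A | x̄ᵢ | ȳᵢ | A·x̄ᵢ | A·ȳᵢ
rectangular body | 7200.00 | 30.00 | 60.00 | 216000.00 | 432000.00
semicircular end | 5654.87 | -25.46 | 60.00 | -144000.00 | 339292.01
Σ | 12854.87 |  |  | 72000.00 | 771292.01
x_c = 72000.00 / 12854.87 = 5.60 cm
y_c = 771292.01 / 12854.87 = 60.00 cm

x_c = 5.60 cm, y_c = 60.00 cm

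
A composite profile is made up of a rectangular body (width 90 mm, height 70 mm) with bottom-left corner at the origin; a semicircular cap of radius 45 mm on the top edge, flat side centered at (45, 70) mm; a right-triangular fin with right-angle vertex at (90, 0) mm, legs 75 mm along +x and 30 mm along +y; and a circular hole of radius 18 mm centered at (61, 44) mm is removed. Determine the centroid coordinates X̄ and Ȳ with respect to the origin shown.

rectangular body: A = 90 × 70 = 6300.00, centroid at (45.00, 35.00).
semicircular top: A = ½π·45² = 3180.86, centroid at (45.00, 89.10).
triangular fin: A = ½·75·30 = 1125.00, centroid at (115.00, 10.00).
hole: A = −π·18² = -1017.88, centroid at (61.00, 44.00).
ΣA = 9587.99 mm², ΣAX̄ = 493923.38 mm³, ΣAȲ = 470373.83 mm³.
X̄ = 493923.38/9587.99 = 51.51 mm; Ȳ = 470373.83/9587.99 = 49.06 mm.

X̄ = 51.51 mm, Ȳ = 49.06 mm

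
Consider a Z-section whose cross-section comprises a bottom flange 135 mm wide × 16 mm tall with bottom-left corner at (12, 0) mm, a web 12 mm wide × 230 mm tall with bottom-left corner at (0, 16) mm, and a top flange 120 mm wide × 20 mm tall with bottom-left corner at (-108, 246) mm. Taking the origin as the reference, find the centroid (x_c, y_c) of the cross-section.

Part | A | x̄ᵢ | ȳᵢ | A·x̄ᵢ | A·ȳᵢ
bottom flange | 2160.00 | 79.50 | 8.00 | 171720.00 | 17280.00
web | 2760.00 | 6.00 | 131.00 | 16560.00 | 361560.00
top flange | 2400.00 | -48.00 | 256.00 | -115200.00 | 614400.00
Σ | 7320.00 |  |  | 73080.00 | 993240.00
x_c = 73080.00 / 7320.00 = 9.98 mm
y_c = 993240.00 / 7320.00 = 135.69 mm

x_c = 9.98 mm, y_c = 135.69 mm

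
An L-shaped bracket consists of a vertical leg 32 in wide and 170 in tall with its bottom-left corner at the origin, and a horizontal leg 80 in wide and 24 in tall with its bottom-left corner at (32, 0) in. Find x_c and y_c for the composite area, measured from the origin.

vertical leg: A = 32 × 170 = 5440.00, centroid at (16.00, 85.00).
horizontal leg: A = 80 × 24 = 1920.00, centroid at (72.00, 12.00).
ΣA = 7360.00 in², ΣAx_c = 225280.00 in³, ΣAy_c = 485440.00 in³.
x_c = 225280.00/7360.00 = 30.61 in; y_c = 485440.00/7360.00 = 65.96 in.

x_c = 30.61 in, y_c = 65.96 in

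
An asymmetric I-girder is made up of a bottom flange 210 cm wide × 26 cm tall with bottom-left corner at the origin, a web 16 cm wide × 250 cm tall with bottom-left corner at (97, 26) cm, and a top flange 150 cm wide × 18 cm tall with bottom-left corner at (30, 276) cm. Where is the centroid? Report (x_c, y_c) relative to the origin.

x_c = 105.00 cm, y_c = 118.79 cm

Part | A | x̄ᵢ | ȳᵢ | A·x̄ᵢ | A·ȳᵢ
bottom flange | 5460.00 | 105.00 | 13.00 | 573300.00 | 70980.00
web | 4000.00 | 105.00 | 151.00 | 420000.00 | 604000.00
top flange | 2700.00 | 105.00 | 285.00 | 283500.00 | 769500.00
Σ | 12160.00 |  |  | 1276800.00 | 1444480.00
x_c = 1276800.00 / 12160.00 = 105.00 cm
y_c = 1444480.00 / 12160.00 = 118.79 cm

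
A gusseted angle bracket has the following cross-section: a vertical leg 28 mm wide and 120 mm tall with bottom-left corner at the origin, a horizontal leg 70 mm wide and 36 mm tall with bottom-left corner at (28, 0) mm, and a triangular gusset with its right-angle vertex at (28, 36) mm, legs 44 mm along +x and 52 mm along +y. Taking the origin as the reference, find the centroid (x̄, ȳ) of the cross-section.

vertical leg: A = 28 × 120 = 3360.00, centroid at (14.00, 60.00).
horizontal leg: A = 70 × 36 = 2520.00, centroid at (63.00, 18.00).
gusset: A = ½·44·52 = 1144.00, centroid at (42.67, 53.33).
ΣA = 7024.00 mm²
ΣAx̄ = (3360.00)(14.00) + (2520.00)(63.00) + (1144.00)(42.67) = 254610.67 mm³
ΣAȳ = (3360.00)(60.00) + (2520.00)(18.00) + (1144.00)(53.33) = 307973.33 mm³
x̄ = 254610.67 / 7024.00 = 36.25 mm
ȳ = 307973.33 / 7024.00 = 43.85 mm

x̄ = 36.25 mm, ȳ = 43.85 mm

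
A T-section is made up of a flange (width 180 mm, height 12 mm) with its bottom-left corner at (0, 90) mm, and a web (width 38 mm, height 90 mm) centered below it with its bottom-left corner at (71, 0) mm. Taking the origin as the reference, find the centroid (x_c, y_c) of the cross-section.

Part | A | x̄ᵢ | ȳᵢ | A·x̄ᵢ | A·ȳᵢ
web | 3420.00 | 90.00 | 45.00 | 307800.00 | 153900.00
flange | 2160.00 | 90.00 | 96.00 | 194400.00 | 207360.00
Σ | 5580.00 |  |  | 502200.00 | 361260.00
x_c = 502200.00 / 5580.00 = 90.00 mm
y_c = 361260.00 / 5580.00 = 64.74 mm

x_c = 90.00 mm, y_c = 64.74 mm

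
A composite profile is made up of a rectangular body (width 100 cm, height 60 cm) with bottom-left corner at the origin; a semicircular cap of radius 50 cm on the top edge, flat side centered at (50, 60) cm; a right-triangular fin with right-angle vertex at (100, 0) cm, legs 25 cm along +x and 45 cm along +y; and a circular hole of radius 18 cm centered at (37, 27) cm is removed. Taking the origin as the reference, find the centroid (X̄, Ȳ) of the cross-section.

Part | A | x̄ᵢ | ȳᵢ | A·x̄ᵢ | A·ȳᵢ
rectangular body | 6000.00 | 50.00 | 30.00 | 300000.00 | 180000.00
semicircular top | 3926.99 | 50.00 | 81.22 | 196349.54 | 318952.78
triangular fin | 562.50 | 108.33 | 15.00 | 60937.50 | 8437.50
hole | -1017.88 | 37.00 | 27.00 | -37661.41 | -27482.65
Σ | 9471.61 |  |  | 519625.63 | 479907.63
X̄ = 519625.63 / 9471.61 = 54.86 cm
Ȳ = 479907.63 / 9471.61 = 50.67 cm

X̄ = 54.86 cm, Ȳ = 50.67 cm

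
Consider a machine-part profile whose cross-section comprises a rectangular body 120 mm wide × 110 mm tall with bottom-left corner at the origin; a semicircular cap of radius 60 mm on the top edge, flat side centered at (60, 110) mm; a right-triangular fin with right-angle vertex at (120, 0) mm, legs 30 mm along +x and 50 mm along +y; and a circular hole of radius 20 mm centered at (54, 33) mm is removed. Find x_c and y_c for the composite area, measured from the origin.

x_c = 63.27 mm, y_c = 79.74 mm

rectangular body: A = 120 × 110 = 13200.00, centroid at (60.00, 55.00).
semicircular top: A = ½π·60² = 5654.87, centroid at (60.00, 135.46).
triangular fin: A = ½·30·50 = 750.00, centroid at (130.00, 16.67).
hole: A = −π·20² = -1256.64, centroid at (54.00, 33.00).
ΣA = 18348.23 mm², ΣAx_c = 1160933.61 mm³, ΣAy_c = 1463066.32 mm³.
x_c = 1160933.61/18348.23 = 63.27 mm; y_c = 1463066.32/18348.23 = 79.74 mm.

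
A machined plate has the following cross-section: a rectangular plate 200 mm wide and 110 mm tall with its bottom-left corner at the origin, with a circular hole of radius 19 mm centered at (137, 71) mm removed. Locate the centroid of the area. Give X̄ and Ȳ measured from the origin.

X̄ = 97.99 mm, Ȳ = 54.13 mm

plate: A = 200 × 110 = 22000.00, centroid at (100.00, 55.00).
hole: A = −π·19² = -1134.11, centroid at (137.00, 71.00).
ΣA = 20865.89 mm²
ΣAX̄ = (22000.00)(100.00) + (-1134.11)(137.00) = 2044626.25 mm³
ΣAȲ = (22000.00)(55.00) + (-1134.11)(71.00) = 1129477.84 mm³
X̄ = 2044626.25 / 20865.89 = 97.99 mm
Ȳ = 1129477.84 / 20865.89 = 54.13 mm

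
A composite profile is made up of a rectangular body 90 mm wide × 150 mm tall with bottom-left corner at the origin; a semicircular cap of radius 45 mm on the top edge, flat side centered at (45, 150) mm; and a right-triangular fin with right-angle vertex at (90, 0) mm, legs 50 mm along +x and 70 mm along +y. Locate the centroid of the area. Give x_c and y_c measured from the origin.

x_c = 50.86 mm, y_c = 86.33 mm

Part | A | x̄ᵢ | ȳᵢ | A·x̄ᵢ | A·ȳᵢ
rectangular body | 13500.00 | 45.00 | 75.00 | 607500.00 | 1012500.00
semicircular top | 3180.86 | 45.00 | 169.10 | 143138.82 | 537879.38
triangular fin | 1750.00 | 106.67 | 23.33 | 186666.67 | 40833.33
Σ | 18430.86 |  |  | 937305.48 | 1591212.72
x_c = 937305.48 / 18430.86 = 50.86 mm
y_c = 1591212.72 / 18430.86 = 86.33 mm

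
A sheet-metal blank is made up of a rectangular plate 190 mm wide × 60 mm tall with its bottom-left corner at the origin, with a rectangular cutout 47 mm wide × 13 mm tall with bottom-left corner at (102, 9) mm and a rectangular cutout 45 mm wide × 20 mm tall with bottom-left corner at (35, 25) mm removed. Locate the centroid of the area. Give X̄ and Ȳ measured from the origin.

Part | A | x̄ᵢ | ȳᵢ | A·x̄ᵢ | A·ȳᵢ
plate | 11400.00 | 95.00 | 30.00 | 1083000.00 | 342000.00
hole 1 | -611.00 | 125.50 | 15.50 | -76680.50 | -9470.50
hole 2 | -900.00 | 57.50 | 35.00 | -51750.00 | -31500.00
Σ | 9889.00 |  |  | 954569.50 | 301029.50
X̄ = 954569.50 / 9889.00 = 96.53 mm
Ȳ = 301029.50 / 9889.00 = 30.44 mm

X̄ = 96.53 mm, Ȳ = 30.44 mm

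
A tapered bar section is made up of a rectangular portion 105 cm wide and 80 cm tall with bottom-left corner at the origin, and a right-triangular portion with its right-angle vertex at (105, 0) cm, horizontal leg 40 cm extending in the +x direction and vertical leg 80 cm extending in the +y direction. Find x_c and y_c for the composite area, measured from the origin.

rectangular portion: A = 105 × 80 = 8400.00, centroid at (52.50, 40.00).
triangular portion: A = ½·40·80 = 1600.00, centroid at (118.33, 26.67).
ΣA = 10000.00 cm²
ΣAx_c = (8400.00)(52.50) + (1600.00)(118.33) = 630333.33 cm³
ΣAy_c = (8400.00)(40.00) + (1600.00)(26.67) = 378666.67 cm³
x_c = 630333.33 / 10000.00 = 63.03 cm
y_c = 378666.67 / 10000.00 = 37.87 cm

x_c = 63.03 cm, y_c = 37.87 cm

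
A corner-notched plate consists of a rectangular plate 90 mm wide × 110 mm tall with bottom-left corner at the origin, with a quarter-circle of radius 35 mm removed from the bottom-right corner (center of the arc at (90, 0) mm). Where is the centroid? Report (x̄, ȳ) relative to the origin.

x̄ = 41.76 mm, ȳ = 59.32 mm

plate: A = 90 × 110 = 9900.00, centroid at (45.00, 55.00).
removed quarter-circle: A = −¼π·35² = -962.11, centroid at (75.15, 14.85).
ΣA = 8937.89 mm², ΣAx̄ = 373201.52 mm³, ΣAȳ = 530208.33 mm³.
x̄ = 373201.52/8937.89 = 41.76 mm; ȳ = 530208.33/8937.89 = 59.32 mm.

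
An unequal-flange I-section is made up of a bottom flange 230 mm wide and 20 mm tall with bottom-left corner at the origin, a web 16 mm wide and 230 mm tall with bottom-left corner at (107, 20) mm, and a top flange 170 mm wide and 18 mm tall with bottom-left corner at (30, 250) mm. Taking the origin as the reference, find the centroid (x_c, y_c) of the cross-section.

bottom flange: A = 230 × 20 = 4600.00, centroid at (115.00, 10.00).
web: A = 16 × 230 = 3680.00, centroid at (115.00, 135.00).
top flange: A = 170 × 18 = 3060.00, centroid at (115.00, 259.00).
ΣA = 11340.00 mm²
ΣAx_c = (4600.00)(115.00) + (3680.00)(115.00) + (3060.00)(115.00) = 1304100.00 mm³
ΣAy_c = (4600.00)(10.00) + (3680.00)(135.00) + (3060.00)(259.00) = 1335340.00 mm³
x_c = 1304100.00 / 11340.00 = 115.00 mm
y_c = 1335340.00 / 11340.00 = 117.75 mm

x_c = 115.00 mm, y_c = 117.75 mm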